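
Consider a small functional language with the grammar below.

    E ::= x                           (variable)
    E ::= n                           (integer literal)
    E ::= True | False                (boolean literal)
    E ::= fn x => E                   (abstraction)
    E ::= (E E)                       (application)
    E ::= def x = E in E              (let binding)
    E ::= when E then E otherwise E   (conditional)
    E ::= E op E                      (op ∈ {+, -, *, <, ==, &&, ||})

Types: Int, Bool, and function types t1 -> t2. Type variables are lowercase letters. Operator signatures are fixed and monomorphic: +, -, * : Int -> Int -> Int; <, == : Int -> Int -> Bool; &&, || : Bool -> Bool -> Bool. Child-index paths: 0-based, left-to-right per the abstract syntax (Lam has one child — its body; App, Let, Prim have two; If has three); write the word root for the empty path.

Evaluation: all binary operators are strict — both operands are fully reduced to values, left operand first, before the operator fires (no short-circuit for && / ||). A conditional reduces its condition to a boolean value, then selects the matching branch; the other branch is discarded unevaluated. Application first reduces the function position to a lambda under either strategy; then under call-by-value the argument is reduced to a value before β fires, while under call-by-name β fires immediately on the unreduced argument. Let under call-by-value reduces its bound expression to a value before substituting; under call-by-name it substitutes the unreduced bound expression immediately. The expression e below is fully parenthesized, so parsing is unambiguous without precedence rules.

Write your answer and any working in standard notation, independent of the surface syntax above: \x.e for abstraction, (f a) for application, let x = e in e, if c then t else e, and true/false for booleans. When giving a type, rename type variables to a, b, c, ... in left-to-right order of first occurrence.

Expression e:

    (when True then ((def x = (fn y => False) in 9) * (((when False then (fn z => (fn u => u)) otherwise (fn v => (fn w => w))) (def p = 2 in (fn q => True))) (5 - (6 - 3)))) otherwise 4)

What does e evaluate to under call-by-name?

Answer: 18

Trace:
step 0: (if true then ((let x = (\y.false) in 9) * (((if false then (\z.(\u.u)) else (\v.(\w.w))) (let p = 2 in (\q.true))) (5 - (6 - 3)))) else 4)
step 1: [if@root] ((let x = (\y.false) in 9) * (((if false then (\z.(\u.u)) else (\v.(\w.w))) (let p = 2 in (\q.true))) (5 - (6 - 3))))
step 2: [let@0] (9 * (((if false then (\z.(\u.u)) else (\v.(\w.w))) (let p = 2 in (\q.true))) (5 - (6 - 3))))
step 3: [if@1.0.0] (9 * (((\v.(\w.w)) (let p = 2 in (\q.true))) (5 - (6 - 3))))
step 4: [beta@1.0] (9 * ((\w.w) (5 - (6 - 3))))
step 5: [beta@1] (9 * (5 - (6 - 3)))
step 6: [delta@1.1] (9 * (5 - 3))
step 7: [delta@1] (9 * 2)
step 8: [delta@root] 18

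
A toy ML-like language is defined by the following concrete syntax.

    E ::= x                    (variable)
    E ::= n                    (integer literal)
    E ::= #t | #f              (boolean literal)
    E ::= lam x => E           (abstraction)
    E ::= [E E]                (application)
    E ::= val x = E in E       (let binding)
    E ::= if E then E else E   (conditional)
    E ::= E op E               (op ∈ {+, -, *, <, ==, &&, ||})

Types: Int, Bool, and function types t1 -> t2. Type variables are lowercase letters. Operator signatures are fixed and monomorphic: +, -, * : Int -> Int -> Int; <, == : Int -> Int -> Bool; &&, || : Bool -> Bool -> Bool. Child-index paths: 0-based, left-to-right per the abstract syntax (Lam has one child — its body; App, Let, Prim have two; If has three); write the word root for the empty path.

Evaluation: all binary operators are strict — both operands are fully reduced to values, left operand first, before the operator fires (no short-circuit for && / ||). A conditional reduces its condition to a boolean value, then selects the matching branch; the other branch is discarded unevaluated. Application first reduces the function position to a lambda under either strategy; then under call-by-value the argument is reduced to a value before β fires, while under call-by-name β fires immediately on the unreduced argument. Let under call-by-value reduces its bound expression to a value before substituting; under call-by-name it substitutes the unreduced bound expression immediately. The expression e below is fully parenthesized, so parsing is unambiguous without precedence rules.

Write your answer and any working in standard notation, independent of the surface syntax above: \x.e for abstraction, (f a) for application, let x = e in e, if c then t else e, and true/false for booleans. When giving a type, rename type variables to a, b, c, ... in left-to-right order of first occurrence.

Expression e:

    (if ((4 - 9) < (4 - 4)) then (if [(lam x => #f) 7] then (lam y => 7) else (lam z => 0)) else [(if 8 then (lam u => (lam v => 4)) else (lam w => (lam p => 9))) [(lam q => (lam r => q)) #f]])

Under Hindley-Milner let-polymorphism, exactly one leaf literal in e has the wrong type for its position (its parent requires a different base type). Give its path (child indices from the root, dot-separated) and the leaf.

Answer: 2.0.0 : 8

Working:
  unify Int ~ Int
  unify Int ~ Int
  unify Int ~ Int
  unify Int ~ Int
  unify Int ~ Int
  unify Int ~ Int
  unify Bool ~ Bool
\x._ : a -> Bool
  unify a -> Bool ~ Int -> b
  unify a ~ Int
  unify Bool ~ b
_ _ : Bool
  unify Bool ~ Bool
\y._ : c -> Int
\z._ : d -> Int
  unify c -> Int ~ d -> Int
  unify c ~ d
  unify Int ~ Int
  unify Int ~ Bool
  FAIL: mismatch Int ~ Bool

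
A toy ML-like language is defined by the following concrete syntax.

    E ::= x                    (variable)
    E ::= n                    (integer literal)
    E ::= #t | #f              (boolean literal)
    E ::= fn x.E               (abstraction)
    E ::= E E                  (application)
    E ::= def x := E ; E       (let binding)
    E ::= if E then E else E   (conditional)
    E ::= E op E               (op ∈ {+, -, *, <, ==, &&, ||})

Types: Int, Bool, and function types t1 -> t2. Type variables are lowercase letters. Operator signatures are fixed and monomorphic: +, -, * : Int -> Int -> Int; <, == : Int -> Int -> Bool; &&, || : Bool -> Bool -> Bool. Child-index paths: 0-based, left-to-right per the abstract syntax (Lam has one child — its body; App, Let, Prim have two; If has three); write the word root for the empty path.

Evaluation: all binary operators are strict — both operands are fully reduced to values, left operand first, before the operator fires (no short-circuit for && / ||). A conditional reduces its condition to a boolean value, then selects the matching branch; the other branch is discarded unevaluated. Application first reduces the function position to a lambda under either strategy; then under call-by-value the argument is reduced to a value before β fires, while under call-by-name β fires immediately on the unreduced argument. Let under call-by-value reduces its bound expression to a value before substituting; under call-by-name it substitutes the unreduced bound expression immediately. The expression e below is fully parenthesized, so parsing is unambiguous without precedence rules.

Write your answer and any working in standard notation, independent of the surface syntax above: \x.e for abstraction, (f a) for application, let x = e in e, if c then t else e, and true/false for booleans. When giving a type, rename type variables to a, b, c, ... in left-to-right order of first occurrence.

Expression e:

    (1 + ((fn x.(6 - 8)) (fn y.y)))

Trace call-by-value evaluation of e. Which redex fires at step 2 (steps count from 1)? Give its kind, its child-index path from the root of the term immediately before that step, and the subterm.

Working:
step 0: (1 + ((\x.(6 - 8)) (\y.y)))
step 1: [beta@1] (1 + (6 - 8))
step 2: [delta@1] (1 + -2)

Answer: delta at 1 : (6 - 8)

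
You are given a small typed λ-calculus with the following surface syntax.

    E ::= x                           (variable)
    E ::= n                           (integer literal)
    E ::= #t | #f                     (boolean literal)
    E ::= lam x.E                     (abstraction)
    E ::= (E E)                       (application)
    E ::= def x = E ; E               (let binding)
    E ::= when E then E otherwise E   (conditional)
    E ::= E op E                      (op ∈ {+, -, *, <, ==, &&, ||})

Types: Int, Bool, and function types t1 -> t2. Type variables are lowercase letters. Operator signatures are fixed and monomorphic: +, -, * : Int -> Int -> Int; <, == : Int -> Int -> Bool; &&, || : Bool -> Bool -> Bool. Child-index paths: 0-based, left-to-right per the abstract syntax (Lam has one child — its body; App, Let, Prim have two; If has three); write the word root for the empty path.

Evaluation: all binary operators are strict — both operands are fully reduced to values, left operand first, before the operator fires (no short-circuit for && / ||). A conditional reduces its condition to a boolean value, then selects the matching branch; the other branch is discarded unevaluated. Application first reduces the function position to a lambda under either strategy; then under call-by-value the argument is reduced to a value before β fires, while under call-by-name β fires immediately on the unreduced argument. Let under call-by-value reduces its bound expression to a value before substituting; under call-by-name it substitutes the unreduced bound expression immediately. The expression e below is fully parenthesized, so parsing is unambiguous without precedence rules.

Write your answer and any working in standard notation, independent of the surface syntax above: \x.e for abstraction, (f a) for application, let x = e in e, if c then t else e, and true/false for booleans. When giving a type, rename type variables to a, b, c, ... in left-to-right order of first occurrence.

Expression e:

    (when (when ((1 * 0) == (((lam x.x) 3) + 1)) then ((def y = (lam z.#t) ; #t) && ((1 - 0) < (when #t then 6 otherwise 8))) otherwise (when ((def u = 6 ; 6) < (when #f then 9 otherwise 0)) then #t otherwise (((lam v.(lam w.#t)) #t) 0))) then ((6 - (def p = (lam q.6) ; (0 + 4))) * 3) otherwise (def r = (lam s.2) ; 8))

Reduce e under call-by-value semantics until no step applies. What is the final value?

Answer: 6

Working:
step 0: (if (if ((1 * 0) == (((\x.x) 3) + 1)) then ((let y = (\z.true) in true) && ((1 - 0) < (if true then 6 else 8))) else (if ((let u = 6 in 6) < (if false then 9 else 0)) then true else (((\v.(\w.true)) true) 0))) then ((6 - (let p = (\q.6) in (0 + 4))) * 3) else (let r = (\s.2) in 8))
step 1: [delta@0.0.0] (if (if (0 == (((\x.x) 3) + 1)) then ((let y = (\z.true) in true) && ((1 - 0) < (if true then 6 else 8))) else (if ((let u = 6 in 6) < (if false then 9 else 0)) then true else (((\v.(\w.true)) true) 0))) then ((6 - (let p = (\q.6) in (0 + 4))) * 3) else (let r = (\s.2) in 8))
step 2: [beta@0.0.1.0] (if (if (0 == (3 + 1)) then ((let y = (\z.true) in true) && ((1 - 0) < (if true then 6 else 8))) else (if ((let u = 6 in 6) < (if false then 9 else 0)) then true else (((\v.(\w.true)) true) 0))) then ((6 - (let p = (\q.6) in (0 + 4))) * 3) else (let r = (\s.2) in 8))
step 3: [delta@0.0.1] (if (if (0 == 4) then ((let y = (\z.true) in true) && ((1 - 0) < (if true then 6 else 8))) else (if ((let u = 6 in 6) < (if false then 9 else 0)) then true else (((\v.(\w.true)) true) 0))) then ((6 - (let p = (\q.6) in (0 + 4))) * 3) else (let r = (\s.2) in 8))
step 4: [delta@0.0] (if (if false then ((let y = (\z.true) in true) && ((1 - 0) < (if true then 6 else 8))) else (if ((let u = 6 in 6) < (if false then 9 else 0)) then true else (((\v.(\w.true)) true) 0))) then ((6 - (let p = (\q.6) in (0 + 4))) * 3) else (let r = (\s.2) in 8))
step 5: [if@0] (if (if ((let u = 6 in 6) < (if false then 9 else 0)) then true else (((\v.(\w.true)) true) 0)) then ((6 - (let p = (\q.6) in (0 + 4))) * 3) else (let r = (\s.2) in 8))
step 6: [let@0.0.0] (if (if (6 < (if false then 9 else 0)) then true else (((\v.(\w.true)) true) 0)) then ((6 - (let p = (\q.6) in (0 + 4))) * 3) else (let r = (\s.2) in 8))
step 7: [if@0.0.1] (if (if (6 < 0) then true else (((\v.(\w.true)) true) 0)) then ((6 - (let p = (\q.6) in (0 + 4))) * 3) else (let r = (\s.2) in 8))
step 8: [delta@0.0] (if (if false then true else (((\v.(\w.true)) true) 0)) then ((6 - (let p = (\q.6) in (0 + 4))) * 3) else (let r = (\s.2) in 8))
step 9: [if@0] (if (((\v.(\w.true)) true) 0) then ((6 - (let p = (\q.6) in (0 + 4))) * 3) else (let r = (\s.2) in 8))
step 10: [beta@0.0] (if ((\w.true) 0) then ((6 - (let p = (\q.6) in (0 + 4))) * 3) else (let r = (\s.2) in 8))
step 11: [beta@0] (if true then ((6 - (let p = (\q.6) in (0 + 4))) * 3) else (let r = (\s.2) in 8))
step 12: [if@root] ((6 - (let p = (\q.6) in (0 + 4))) * 3)
step 13: [let@0.1] ((6 - (0 + 4)) * 3)
step 14: [delta@0.1] ((6 - 4) * 3)
step 15: [delta@0] (2 * 3)
step 16: [delta@root] 6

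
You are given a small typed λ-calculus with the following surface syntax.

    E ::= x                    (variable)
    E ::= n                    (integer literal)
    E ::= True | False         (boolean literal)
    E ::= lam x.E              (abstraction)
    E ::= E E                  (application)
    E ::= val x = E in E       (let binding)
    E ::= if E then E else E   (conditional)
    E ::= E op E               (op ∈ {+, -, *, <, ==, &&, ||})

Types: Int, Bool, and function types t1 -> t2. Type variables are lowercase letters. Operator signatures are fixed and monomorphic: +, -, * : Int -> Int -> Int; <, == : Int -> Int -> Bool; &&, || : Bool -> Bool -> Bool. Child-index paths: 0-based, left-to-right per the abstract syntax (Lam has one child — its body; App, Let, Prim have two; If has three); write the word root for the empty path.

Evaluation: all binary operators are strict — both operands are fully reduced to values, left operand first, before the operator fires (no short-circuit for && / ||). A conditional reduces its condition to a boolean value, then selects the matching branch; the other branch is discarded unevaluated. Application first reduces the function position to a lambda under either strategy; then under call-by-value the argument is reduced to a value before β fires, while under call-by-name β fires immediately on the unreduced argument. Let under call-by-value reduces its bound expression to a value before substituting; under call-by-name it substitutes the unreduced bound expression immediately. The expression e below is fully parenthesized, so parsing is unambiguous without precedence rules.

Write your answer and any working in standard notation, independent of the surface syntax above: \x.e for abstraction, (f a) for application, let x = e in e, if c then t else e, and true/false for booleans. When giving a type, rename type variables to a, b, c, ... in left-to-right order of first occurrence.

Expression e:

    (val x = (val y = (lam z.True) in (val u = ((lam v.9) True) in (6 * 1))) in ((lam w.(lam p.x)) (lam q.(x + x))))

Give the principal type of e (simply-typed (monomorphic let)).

Answer: a -> Int

Working:
\z._ : a -> Bool
let y : a -> Bool
\v._ : b -> Int
  unify b -> Int ~ Bool -> c
  unify b ~ Bool
  unify Int ~ c
_ _ : Int
let u : Int
  unify Int ~ Int
  unify Int ~ Int
let x : Int
x : Int
\p._ : e -> Int
\w._ : d -> e -> Int
x : Int
  unify Int ~ Int
x : Int
  unify Int ~ Int
\q._ : f -> Int
  unify d -> e -> Int ~ (f -> Int) -> g
  unify d ~ f -> Int
  unify e -> Int ~ g
_ _ : e -> Int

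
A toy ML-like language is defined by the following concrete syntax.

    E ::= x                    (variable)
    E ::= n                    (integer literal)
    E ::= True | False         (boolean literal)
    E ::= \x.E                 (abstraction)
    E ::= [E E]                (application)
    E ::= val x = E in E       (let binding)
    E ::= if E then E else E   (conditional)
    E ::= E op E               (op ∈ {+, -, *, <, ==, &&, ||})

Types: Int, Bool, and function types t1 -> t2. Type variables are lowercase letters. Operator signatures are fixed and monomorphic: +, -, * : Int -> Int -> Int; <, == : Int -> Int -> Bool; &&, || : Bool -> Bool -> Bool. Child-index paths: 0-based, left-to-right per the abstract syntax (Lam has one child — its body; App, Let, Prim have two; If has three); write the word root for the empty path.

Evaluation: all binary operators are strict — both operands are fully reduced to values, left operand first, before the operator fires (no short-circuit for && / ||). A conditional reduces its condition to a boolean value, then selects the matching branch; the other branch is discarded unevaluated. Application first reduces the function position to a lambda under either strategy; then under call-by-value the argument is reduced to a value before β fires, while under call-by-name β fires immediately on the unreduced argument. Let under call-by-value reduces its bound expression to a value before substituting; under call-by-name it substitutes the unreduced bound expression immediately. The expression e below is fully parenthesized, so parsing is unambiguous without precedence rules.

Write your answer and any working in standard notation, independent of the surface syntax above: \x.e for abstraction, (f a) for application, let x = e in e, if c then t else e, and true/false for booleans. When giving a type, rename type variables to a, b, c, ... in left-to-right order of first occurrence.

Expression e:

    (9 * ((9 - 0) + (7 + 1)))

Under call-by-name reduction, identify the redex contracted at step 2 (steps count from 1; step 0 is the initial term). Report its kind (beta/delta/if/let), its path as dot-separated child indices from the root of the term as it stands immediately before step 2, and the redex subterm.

Answer: delta at 1.1 : (7 + 1)

Trace:
step 0: (9 * ((9 - 0) + (7 + 1)))
step 1: [delta@1.0] (9 * (9 + (7 + 1)))
step 2: [delta@1.1] (9 * (9 + 8))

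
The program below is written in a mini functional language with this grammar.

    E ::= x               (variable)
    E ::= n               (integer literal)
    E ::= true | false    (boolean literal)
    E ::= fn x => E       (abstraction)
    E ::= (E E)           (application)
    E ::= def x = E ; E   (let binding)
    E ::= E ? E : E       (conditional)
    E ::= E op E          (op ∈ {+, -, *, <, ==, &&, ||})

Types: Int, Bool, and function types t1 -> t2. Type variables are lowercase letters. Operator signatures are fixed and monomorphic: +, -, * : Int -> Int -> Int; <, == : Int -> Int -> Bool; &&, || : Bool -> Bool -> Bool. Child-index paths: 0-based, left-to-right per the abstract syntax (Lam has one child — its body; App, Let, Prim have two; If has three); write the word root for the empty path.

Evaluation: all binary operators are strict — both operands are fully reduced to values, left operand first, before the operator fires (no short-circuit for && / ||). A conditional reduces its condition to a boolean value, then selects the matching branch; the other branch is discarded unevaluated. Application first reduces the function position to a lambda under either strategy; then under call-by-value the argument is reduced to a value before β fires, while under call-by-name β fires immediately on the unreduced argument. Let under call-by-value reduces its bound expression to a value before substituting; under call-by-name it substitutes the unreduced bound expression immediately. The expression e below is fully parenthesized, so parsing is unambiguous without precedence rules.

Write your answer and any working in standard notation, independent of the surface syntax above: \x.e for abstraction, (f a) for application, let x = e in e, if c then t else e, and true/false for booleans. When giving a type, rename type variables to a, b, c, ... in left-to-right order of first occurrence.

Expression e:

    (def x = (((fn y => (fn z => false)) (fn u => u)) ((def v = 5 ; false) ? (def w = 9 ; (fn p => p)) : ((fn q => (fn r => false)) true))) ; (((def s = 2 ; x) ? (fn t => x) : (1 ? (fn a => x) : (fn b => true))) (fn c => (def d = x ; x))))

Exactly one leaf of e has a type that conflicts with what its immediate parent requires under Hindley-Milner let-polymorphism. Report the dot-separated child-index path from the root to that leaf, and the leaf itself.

Answer: 1.0.2.0 : 1

Working:
\z._ : b -> Bool
\y._ : a -> b -> Bool
u : c
\u._ : c -> c
  unify a -> b -> Bool ~ (c -> c) -> d
  unify a ~ c -> c
  unify b -> Bool ~ d
_ _ : b -> Bool
let v : Int
  unify Bool ~ Bool
let w : Int
p : e
\p._ : e -> e
\r._ : g -> Bool
\q._ : f -> g -> Bool
  unify f -> g -> Bool ~ Bool -> h
  unify f ~ Bool
  unify g -> Bool ~ h
_ _ : g -> Bool
  unify e -> e ~ g -> Bool
  unify e ~ g
  unify g ~ Bool
  unify b -> Bool ~ (Bool -> Bool) -> i
  unify b ~ Bool -> Bool
  unify Bool ~ i
_ _ : Bool
let x : Bool
let s : Int
x : Bool
  unify Bool ~ Bool
x : Bool
\t._ : j -> Bool
  unify Int ~ Bool
  FAIL: mismatch Int ~ Bool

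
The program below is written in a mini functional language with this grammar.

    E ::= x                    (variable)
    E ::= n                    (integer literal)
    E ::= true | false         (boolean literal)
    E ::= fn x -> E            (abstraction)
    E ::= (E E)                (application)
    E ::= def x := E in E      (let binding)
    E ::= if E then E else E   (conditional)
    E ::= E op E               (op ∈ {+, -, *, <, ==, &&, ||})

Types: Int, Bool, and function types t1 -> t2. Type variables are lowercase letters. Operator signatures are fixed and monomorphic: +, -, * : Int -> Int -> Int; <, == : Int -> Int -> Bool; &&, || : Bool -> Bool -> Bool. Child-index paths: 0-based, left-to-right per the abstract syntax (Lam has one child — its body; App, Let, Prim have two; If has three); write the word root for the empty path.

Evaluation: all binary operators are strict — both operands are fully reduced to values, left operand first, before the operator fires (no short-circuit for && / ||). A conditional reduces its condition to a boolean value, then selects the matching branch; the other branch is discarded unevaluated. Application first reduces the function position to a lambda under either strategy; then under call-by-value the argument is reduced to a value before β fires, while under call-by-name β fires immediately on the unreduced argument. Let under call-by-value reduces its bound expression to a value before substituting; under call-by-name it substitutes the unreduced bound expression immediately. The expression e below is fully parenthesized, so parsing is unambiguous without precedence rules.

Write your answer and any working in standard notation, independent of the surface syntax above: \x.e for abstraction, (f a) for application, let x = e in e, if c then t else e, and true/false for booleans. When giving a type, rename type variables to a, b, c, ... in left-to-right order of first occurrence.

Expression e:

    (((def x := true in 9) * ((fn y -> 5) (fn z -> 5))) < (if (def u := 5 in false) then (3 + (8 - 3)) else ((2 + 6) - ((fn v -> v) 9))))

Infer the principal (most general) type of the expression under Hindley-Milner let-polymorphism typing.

Answer: Bool

Trace:
let x : Bool
  unify Int ~ Int
\y._ : a -> Int
\z._ : b -> Int
  unify a -> Int ~ (b -> Int) -> c
  unify a ~ b -> Int
  unify Int ~ c
_ _ : Int
  unify Int ~ Int
  unify Int ~ Int
let u : Int
  unify Bool ~ Bool
  unify Int ~ Int
  unify Int ~ Int
  unify Int ~ Int
  unify Int ~ Int
  unify Int ~ Int
  unify Int ~ Int
  unify Int ~ Int
v : d
\v._ : d -> d
  unify d -> d ~ Int -> e
  unify d ~ Int
  unify Int ~ e
_ _ : Int
  unify Int ~ Int
  unify Int ~ Int
  unify Int ~ Int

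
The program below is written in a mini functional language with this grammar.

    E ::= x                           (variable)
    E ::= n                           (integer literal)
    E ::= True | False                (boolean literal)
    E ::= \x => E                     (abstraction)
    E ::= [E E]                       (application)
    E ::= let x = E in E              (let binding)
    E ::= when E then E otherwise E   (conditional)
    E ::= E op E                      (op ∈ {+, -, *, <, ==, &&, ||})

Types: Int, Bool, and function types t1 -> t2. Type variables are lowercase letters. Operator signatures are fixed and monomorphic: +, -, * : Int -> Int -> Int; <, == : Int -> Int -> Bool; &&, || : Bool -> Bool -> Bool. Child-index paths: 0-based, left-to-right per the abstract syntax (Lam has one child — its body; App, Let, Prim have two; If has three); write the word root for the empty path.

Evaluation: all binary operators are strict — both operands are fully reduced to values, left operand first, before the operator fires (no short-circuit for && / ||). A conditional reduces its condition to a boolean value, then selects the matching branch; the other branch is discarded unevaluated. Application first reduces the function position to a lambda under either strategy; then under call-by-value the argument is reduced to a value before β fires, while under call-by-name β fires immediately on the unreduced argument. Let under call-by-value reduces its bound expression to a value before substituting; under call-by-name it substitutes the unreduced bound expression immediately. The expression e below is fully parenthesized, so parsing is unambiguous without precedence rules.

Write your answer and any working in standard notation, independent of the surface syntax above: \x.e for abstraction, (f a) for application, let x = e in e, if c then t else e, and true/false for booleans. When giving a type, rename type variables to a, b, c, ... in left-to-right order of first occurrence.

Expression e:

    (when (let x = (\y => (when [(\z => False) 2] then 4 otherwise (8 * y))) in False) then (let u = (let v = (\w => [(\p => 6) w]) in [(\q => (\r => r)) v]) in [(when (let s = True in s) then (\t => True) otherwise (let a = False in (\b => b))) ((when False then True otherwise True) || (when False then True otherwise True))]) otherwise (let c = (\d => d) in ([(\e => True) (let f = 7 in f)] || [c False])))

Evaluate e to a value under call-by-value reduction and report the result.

Working:
step 0: (if (let x = (\y.(if ((\z.false) 2) then 4 else (8 * y))) in false) then (let u = (let v = (\w.((\p.6) w)) in ((\q.(\r.r)) v)) in ((if (let s = true in s) then (\t.true) else (let a = false in (\b.b))) ((if false then true else true) || (if false then true else true)))) else (let c = (\d.d) in (((\e.true) (let f = 7 in f)) || (c false))))
step 1: [let@0] (if false then (let u = (let v = (\w.((\p.6) w)) in ((\q.(\r.r)) v)) in ((if (let s = true in s) then (\t.true) else (let a = false in (\b.b))) ((if false then true else true) || (if false then true else true)))) else (let c = (\d.d) in (((\e.true) (let f = 7 in f)) || (c false))))
step 2: [if@root] (let c = (\d.d) in (((\e.true) (let f = 7 in f)) || (c false)))
step 3: [let@root] (((\e.true) (let f = 7 in f)) || ((\d.d) false))
step 4: [let@0.1] (((\e.true) 7) || ((\d.d) false))
step 5: [beta@0] (true || ((\d.d) false))
step 6: [beta@1] (true || false)
step 7: [delta@root] true

Answer: true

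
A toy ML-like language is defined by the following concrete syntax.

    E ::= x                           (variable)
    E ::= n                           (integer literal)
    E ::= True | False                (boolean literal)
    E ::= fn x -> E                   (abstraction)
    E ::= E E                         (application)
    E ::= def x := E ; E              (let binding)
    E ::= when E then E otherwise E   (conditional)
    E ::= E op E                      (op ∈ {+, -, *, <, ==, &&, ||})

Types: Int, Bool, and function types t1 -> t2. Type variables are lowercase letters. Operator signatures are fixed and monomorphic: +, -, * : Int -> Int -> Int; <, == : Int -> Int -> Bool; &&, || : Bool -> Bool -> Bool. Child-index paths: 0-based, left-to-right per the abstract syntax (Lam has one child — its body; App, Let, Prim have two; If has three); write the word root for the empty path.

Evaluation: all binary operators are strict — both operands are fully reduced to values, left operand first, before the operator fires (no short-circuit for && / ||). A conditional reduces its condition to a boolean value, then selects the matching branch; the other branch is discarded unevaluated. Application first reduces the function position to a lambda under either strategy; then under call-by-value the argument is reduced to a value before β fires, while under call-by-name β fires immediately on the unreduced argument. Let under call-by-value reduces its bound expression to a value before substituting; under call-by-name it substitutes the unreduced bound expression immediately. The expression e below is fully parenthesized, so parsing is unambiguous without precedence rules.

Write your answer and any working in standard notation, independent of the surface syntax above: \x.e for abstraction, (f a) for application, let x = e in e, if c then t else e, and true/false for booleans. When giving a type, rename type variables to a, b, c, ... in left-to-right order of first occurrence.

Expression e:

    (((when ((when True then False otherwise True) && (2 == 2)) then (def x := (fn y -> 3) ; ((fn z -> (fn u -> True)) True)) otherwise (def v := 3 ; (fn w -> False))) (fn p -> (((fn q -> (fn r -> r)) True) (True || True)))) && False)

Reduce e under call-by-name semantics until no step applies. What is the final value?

Trace:
step 0: (((if ((if true then false else true) && (2 == 2)) then (let x = (\y.3) in ((\z.(\u.true)) true)) else (let v = 3 in (\w.false))) (\p.(((\q.(\r.r)) true) (true || true)))) && false)
step 1: [if@0.0.0.0] (((if (false && (2 == 2)) then (let x = (\y.3) in ((\z.(\u.true)) true)) else (let v = 3 in (\w.false))) (\p.(((\q.(\r.r)) true) (true || true)))) && false)
step 2: [delta@0.0.0.1] (((if (false && true) then (let x = (\y.3) in ((\z.(\u.true)) true)) else (let v = 3 in (\w.false))) (\p.(((\q.(\r.r)) true) (true || true)))) && false)
step 3: [delta@0.0.0] (((if false then (let x = (\y.3) in ((\z.(\u.true)) true)) else (let v = 3 in (\w.false))) (\p.(((\q.(\r.r)) true) (true || true)))) && false)
step 4: [if@0.0] (((let v = 3 in (\w.false)) (\p.(((\q.(\r.r)) true) (true || true)))) && false)
step 5: [let@0.0] (((\w.false) (\p.(((\q.(\r.r)) true) (true || true)))) && false)
step 6: [beta@0] (false && false)
step 7: [delta@root] false

Answer: false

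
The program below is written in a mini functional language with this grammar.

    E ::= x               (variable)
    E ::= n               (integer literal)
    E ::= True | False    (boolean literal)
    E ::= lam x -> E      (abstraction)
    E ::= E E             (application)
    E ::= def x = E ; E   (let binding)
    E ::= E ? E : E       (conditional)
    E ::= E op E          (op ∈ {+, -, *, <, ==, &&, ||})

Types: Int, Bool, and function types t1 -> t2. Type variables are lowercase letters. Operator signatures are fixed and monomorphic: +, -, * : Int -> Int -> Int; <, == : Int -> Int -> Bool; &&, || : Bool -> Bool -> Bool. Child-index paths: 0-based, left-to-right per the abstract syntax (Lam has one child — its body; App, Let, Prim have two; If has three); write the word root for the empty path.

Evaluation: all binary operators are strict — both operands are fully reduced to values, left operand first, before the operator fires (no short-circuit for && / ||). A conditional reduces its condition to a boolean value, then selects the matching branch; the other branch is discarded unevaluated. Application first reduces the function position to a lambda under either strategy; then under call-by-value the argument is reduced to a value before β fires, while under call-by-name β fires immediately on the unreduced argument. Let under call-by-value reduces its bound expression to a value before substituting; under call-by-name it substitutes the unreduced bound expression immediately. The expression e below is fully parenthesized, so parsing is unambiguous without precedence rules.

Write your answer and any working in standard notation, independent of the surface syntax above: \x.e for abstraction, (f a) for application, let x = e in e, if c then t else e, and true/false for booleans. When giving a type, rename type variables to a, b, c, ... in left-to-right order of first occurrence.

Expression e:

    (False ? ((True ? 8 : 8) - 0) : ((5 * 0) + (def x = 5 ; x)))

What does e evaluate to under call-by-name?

Answer: 5

Working:
step 0: (if false then ((if true then 8 else 8) - 0) else ((5 * 0) + (let x = 5 in x)))
step 1: [if@root] ((5 * 0) + (let x = 5 in x))
step 2: [delta@0] (0 + (let x = 5 in x))
step 3: [let@1] (0 + 5)
step 4: [delta@root] 5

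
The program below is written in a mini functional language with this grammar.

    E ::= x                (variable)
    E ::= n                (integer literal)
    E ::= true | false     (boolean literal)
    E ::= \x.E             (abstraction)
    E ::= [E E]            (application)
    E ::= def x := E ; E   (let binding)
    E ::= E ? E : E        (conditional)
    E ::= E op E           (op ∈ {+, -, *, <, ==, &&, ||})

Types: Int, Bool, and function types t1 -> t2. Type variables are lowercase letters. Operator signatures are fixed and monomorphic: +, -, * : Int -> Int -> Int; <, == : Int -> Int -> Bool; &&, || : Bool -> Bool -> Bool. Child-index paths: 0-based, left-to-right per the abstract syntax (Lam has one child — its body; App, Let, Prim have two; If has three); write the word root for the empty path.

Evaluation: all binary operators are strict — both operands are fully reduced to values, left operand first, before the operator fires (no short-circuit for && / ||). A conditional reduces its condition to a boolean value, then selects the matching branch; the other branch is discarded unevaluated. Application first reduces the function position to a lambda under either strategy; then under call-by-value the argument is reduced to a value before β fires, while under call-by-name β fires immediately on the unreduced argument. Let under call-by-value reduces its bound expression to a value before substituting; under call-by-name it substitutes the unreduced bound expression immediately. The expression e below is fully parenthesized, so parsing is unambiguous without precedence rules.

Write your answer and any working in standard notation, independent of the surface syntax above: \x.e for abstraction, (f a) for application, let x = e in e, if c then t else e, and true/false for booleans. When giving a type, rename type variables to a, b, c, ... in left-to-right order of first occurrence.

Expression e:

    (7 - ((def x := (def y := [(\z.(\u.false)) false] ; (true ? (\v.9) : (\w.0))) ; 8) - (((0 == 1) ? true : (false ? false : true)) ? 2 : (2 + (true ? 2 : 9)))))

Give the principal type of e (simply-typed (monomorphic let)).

Answer: Int

Working:
  unify Int ~ Int
\u._ : b -> Bool
\z._ : a -> b -> Bool
  unify a -> b -> Bool ~ Bool -> c
  unify a ~ Bool
  unify b -> Bool ~ c
_ _ : b -> Bool
let y : b -> Bool
  unify Bool ~ Bool
\v._ : d -> Int
\w._ : e -> Int
  unify d -> Int ~ e -> Int
  unify d ~ e
  unify Int ~ Int
let x : e -> Int
  unify Int ~ Int
  unify Int ~ Int
  unify Int ~ Int
  unify Bool ~ Bool
  unify Bool ~ Bool
  unify Bool ~ Bool
  unify Bool ~ Bool
  unify Bool ~ Bool
  unify Int ~ Int
  unify Bool ~ Bool
  unify Int ~ Int
  unify Int ~ Int
  unify Int ~ Int
  unify Int ~ Int
  unify Int ~ Int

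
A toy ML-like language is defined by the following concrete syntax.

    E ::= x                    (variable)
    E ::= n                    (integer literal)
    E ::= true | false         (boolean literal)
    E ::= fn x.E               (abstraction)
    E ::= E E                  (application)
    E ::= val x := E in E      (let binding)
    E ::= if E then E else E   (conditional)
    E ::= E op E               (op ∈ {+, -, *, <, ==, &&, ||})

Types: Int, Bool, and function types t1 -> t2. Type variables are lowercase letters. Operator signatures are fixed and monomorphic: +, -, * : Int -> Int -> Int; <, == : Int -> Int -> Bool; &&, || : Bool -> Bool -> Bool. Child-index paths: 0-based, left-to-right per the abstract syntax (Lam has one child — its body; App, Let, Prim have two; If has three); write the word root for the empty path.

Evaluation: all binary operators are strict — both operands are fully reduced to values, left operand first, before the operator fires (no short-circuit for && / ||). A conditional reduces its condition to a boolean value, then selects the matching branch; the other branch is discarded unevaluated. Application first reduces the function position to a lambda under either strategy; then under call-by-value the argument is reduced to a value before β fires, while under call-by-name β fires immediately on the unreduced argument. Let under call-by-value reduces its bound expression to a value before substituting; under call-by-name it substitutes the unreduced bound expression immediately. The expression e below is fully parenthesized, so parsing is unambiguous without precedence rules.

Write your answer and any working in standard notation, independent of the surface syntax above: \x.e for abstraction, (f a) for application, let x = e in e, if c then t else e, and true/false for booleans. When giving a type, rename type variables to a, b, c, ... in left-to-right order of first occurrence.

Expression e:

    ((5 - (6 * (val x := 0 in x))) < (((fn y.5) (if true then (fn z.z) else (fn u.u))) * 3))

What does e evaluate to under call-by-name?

Answer: true

Derivation:
step 0: ((5 - (6 * (let x = 0 in x))) < (((\y.5) (if true then (\z.z) else (\u.u))) * 3))
step 1: [let@0.1.1] ((5 - (6 * 0)) < (((\y.5) (if true then (\z.z) else (\u.u))) * 3))
step 2: [delta@0.1] ((5 - 0) < (((\y.5) (if true then (\z.z) else (\u.u))) * 3))
step 3: [delta@0] (5 < (((\y.5) (if true then (\z.z) else (\u.u))) * 3))
step 4: [beta@1.0] (5 < (5 * 3))
step 5: [delta@1] (5 < 15)
step 6: [delta@root] true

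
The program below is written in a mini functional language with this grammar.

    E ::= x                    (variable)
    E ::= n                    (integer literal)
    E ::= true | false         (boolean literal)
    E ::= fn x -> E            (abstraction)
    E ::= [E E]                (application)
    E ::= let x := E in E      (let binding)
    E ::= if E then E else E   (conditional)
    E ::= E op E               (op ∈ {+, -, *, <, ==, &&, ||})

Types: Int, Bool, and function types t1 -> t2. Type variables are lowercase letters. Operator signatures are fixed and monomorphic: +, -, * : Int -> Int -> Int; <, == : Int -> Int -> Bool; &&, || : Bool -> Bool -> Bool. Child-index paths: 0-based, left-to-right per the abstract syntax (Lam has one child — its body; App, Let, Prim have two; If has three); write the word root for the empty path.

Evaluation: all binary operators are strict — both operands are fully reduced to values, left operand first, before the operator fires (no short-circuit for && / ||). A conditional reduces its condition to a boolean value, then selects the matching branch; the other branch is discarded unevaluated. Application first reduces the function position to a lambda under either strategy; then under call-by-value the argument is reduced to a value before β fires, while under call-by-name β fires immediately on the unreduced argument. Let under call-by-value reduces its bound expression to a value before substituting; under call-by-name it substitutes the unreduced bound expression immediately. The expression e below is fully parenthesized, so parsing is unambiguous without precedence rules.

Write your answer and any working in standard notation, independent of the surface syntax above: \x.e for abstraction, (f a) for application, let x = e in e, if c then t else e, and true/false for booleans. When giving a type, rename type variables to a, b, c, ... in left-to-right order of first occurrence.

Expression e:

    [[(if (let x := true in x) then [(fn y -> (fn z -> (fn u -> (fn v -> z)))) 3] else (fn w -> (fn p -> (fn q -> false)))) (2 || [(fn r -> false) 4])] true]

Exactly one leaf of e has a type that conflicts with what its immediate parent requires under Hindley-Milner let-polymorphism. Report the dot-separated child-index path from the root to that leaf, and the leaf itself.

Working:
let x : Bool
x : Bool
  unify Bool ~ Bool
z : b
\v._ : d -> b
\u._ : c -> d -> b
\z._ : b -> c -> d -> b
\y._ : a -> b -> c -> d -> b
  unify a -> b -> c -> d -> b ~ Int -> e
  unify a ~ Int
  unify b -> c -> d -> b ~ e
_ _ : b -> c -> d -> b
\q._ : h -> Bool
\p._ : g -> h -> Bool
\w._ : f -> g -> h -> Bool
  unify b -> c -> d -> b ~ f -> g -> h -> Bool
  unify b ~ f
  unify c -> d -> f ~ g -> h -> Bool
  unify c ~ g
  unify d -> f ~ h -> Bool
  unify d ~ h
  unify f ~ Bool
  unify Int ~ Bool
  FAIL: mismatch Int ~ Bool

Answer: 0.1.0 : 2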